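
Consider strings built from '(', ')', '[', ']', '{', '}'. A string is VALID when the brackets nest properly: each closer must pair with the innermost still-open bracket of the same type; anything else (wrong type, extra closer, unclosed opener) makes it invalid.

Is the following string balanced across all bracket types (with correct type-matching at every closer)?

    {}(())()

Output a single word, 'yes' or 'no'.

pos 0: push '{'; stack = {
pos 1: '}' matches '{'; pop; stack = (empty)
pos 2: push '('; stack = (
pos 3: push '('; stack = ((
pos 4: ')' matches '('; pop; stack = (
pos 5: ')' matches '('; pop; stack = (empty)
pos 6: push '('; stack = (
pos 7: ')' matches '('; pop; stack = (empty)
end: stack empty → VALID
Verdict: properly nested → yes

Answer: yes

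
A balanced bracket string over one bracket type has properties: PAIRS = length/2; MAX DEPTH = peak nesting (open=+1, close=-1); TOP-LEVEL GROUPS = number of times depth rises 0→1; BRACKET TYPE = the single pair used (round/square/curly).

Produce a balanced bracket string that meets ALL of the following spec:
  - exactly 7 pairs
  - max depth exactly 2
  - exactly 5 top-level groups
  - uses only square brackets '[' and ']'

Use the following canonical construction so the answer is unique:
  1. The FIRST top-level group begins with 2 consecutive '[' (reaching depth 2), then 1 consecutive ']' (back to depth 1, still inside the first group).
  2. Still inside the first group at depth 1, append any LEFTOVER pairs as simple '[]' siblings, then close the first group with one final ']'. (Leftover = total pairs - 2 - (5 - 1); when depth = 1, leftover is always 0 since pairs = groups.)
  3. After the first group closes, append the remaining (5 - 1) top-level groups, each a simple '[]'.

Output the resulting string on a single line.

Spec: pairs=7 depth=2 groups=5
Leftover pairs = 7 - 2 - (5-1) = 1
First group: deep chain of depth 2 + 1 sibling pairs
Remaining 4 groups: simple '[]' each

Answer: [[][]][][][][]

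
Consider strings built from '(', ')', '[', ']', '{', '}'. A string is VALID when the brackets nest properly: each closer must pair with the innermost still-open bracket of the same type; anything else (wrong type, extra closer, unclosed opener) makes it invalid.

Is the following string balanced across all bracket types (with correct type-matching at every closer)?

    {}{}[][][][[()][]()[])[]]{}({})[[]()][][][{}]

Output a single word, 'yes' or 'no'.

Answer: no

Derivation:
pos 0: push '{'; stack = {
pos 1: '}' matches '{'; pop; stack = (empty)
pos 2: push '{'; stack = {
pos 3: '}' matches '{'; pop; stack = (empty)
pos 4: push '['; stack = [
pos 5: ']' matches '['; pop; stack = (empty)
pos 6: push '['; stack = [
pos 7: ']' matches '['; pop; stack = (empty)
pos 8: push '['; stack = [
pos 9: ']' matches '['; pop; stack = (empty)
pos 10: push '['; stack = [
pos 11: push '['; stack = [[
pos 12: push '('; stack = [[(
pos 13: ')' matches '('; pop; stack = [[
pos 14: ']' matches '['; pop; stack = [
pos 15: push '['; stack = [[
pos 16: ']' matches '['; pop; stack = [
pos 17: push '('; stack = [(
pos 18: ')' matches '('; pop; stack = [
pos 19: push '['; stack = [[
pos 20: ']' matches '['; pop; stack = [
pos 21: saw closer ')' but top of stack is '[' (expected ']') → INVALID
Verdict: type mismatch at position 21: ')' closes '[' → no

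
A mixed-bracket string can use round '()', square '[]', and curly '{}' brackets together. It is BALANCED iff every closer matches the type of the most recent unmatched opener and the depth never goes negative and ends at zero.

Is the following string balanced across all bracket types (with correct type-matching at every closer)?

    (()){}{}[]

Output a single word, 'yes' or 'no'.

pos 0: push '('; stack = (
pos 1: push '('; stack = ((
pos 2: ')' matches '('; pop; stack = (
pos 3: ')' matches '('; pop; stack = (empty)
pos 4: push '{'; stack = {
pos 5: '}' matches '{'; pop; stack = (empty)
pos 6: push '{'; stack = {
pos 7: '}' matches '{'; pop; stack = (empty)
pos 8: push '['; stack = [
pos 9: ']' matches '['; pop; stack = (empty)
end: stack empty → VALID
Verdict: properly nested → yes

Answer: yes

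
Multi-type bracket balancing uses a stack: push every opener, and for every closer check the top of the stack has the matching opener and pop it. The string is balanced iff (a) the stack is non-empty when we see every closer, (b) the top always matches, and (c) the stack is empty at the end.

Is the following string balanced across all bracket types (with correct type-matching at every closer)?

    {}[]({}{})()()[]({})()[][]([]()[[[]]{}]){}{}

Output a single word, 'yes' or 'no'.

Answer: yes

Derivation:
pos 0: push '{'; stack = {
pos 1: '}' matches '{'; pop; stack = (empty)
pos 2: push '['; stack = [
pos 3: ']' matches '['; pop; stack = (empty)
pos 4: push '('; stack = (
pos 5: push '{'; stack = ({
pos 6: '}' matches '{'; pop; stack = (
pos 7: push '{'; stack = ({
pos 8: '}' matches '{'; pop; stack = (
pos 9: ')' matches '('; pop; stack = (empty)
pos 10: push '('; stack = (
pos 11: ')' matches '('; pop; stack = (empty)
pos 12: push '('; stack = (
pos 13: ')' matches '('; pop; stack = (empty)
pos 14: push '['; stack = [
pos 15: ']' matches '['; pop; stack = (empty)
pos 16: push '('; stack = (
pos 17: push '{'; stack = ({
pos 18: '}' matches '{'; pop; stack = (
pos 19: ')' matches '('; pop; stack = (empty)
pos 20: push '('; stack = (
pos 21: ')' matches '('; pop; stack = (empty)
pos 22: push '['; stack = [
pos 23: ']' matches '['; pop; stack = (empty)
pos 24: push '['; stack = [
pos 25: ']' matches '['; pop; stack = (empty)
pos 26: push '('; stack = (
pos 27: push '['; stack = ([
pos 28: ']' matches '['; pop; stack = (
pos 29: push '('; stack = ((
pos 30: ')' matches '('; pop; stack = (
pos 31: push '['; stack = ([
pos 32: push '['; stack = ([[
pos 33: push '['; stack = ([[[
pos 34: ']' matches '['; pop; stack = ([[
pos 35: ']' matches '['; pop; stack = ([
pos 36: push '{'; stack = ([{
pos 37: '}' matches '{'; pop; stack = ([
pos 38: ']' matches '['; pop; stack = (
pos 39: ')' matches '('; pop; stack = (empty)
pos 40: push '{'; stack = {
pos 41: '}' matches '{'; pop; stack = (empty)
pos 42: push '{'; stack = {
pos 43: '}' matches '{'; pop; stack = (empty)
end: stack empty → VALID
Verdict: properly nested → yes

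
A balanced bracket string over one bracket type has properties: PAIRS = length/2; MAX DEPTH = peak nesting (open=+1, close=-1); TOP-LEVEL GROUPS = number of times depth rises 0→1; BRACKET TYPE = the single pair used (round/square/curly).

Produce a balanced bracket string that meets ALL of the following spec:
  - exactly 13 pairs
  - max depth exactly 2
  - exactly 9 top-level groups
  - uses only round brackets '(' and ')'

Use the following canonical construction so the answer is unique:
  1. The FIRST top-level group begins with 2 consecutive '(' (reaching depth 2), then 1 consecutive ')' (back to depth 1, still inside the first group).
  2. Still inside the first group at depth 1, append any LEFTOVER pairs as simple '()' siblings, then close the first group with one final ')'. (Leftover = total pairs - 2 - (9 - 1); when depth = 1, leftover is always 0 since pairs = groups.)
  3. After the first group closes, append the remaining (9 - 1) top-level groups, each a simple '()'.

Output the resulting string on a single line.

Spec: pairs=13 depth=2 groups=9
Leftover pairs = 13 - 2 - (9-1) = 3
First group: deep chain of depth 2 + 3 sibling pairs
Remaining 8 groups: simple '()' each

Answer: (()()()())()()()()()()()()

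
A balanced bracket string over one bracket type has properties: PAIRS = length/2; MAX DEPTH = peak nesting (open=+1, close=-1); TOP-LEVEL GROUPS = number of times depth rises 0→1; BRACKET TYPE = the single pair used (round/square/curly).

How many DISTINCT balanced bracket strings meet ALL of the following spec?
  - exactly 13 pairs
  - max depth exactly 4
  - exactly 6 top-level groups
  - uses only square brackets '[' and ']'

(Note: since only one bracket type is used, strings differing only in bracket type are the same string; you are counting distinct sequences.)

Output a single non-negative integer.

Spec: pairs=13 depth=4 groups=6
Count(depth <= 4) = 19380
Count(depth <= 3) = 10836
Count(depth == 4) = 19380 - 10836 = 8544

Answer: 8544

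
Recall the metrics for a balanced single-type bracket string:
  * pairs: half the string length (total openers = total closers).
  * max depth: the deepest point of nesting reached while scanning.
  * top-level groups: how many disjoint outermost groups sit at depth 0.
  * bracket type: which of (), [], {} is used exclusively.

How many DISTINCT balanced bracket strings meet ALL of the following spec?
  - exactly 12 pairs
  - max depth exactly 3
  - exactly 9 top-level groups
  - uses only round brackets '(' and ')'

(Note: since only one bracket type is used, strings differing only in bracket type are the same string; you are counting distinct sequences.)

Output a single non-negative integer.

Answer: 99

Derivation:
Spec: pairs=12 depth=3 groups=9
Count(depth <= 3) = 264
Count(depth <= 2) = 165
Count(depth == 3) = 264 - 165 = 99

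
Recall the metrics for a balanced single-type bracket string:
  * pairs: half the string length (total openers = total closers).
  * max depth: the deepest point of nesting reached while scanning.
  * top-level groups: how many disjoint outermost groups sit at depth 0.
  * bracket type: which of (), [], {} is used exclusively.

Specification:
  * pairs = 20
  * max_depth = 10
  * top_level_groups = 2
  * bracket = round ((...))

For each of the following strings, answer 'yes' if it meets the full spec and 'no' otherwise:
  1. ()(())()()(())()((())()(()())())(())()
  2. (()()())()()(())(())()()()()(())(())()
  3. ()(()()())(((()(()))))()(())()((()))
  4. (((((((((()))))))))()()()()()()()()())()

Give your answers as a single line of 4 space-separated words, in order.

String 1 '()(())()()(())()((())()(()())())(())()': depth seq [1 0 1 2 1 0 1 0 1 0 1 2 1 0 1 0 1 2 3 2 1 2 1 2 3 2 3 2 1 2 1 0 1 2 1 0 1 0]
  -> pairs=19 depth=3 groups=9 -> no
String 2 '(()()())()()(())(())()()()()(())(())()': depth seq [1 2 1 2 1 2 1 0 1 0 1 0 1 2 1 0 1 2 1 0 1 0 1 0 1 0 1 0 1 2 1 0 1 2 1 0 1 0]
  -> pairs=19 depth=2 groups=12 -> no
String 3 '()(()()())(((()(()))))()(())()((()))': depth seq [1 0 1 2 1 2 1 2 1 0 1 2 3 4 3 4 5 4 3 2 1 0 1 0 1 2 1 0 1 0 1 2 3 2 1 0]
  -> pairs=18 depth=5 groups=7 -> no
String 4 '(((((((((()))))))))()()()()()()()()())()': depth seq [1 2 3 4 5 6 7 8 9 10 9 8 7 6 5 4 3 2 1 2 1 2 1 2 1 2 1 2 1 2 1 2 1 2 1 2 1 0 1 0]
  -> pairs=20 depth=10 groups=2 -> yes

Answer: no no no yes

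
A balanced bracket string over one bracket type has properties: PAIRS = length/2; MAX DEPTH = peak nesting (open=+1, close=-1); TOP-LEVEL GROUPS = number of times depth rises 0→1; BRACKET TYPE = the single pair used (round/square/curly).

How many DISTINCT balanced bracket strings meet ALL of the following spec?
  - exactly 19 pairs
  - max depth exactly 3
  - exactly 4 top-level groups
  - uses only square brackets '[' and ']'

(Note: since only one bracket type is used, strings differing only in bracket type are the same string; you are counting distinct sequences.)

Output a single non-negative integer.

Spec: pairs=19 depth=3 groups=4
Count(depth <= 3) = 2990080
Count(depth <= 2) = 816
Count(depth == 3) = 2990080 - 816 = 2989264

Answer: 2989264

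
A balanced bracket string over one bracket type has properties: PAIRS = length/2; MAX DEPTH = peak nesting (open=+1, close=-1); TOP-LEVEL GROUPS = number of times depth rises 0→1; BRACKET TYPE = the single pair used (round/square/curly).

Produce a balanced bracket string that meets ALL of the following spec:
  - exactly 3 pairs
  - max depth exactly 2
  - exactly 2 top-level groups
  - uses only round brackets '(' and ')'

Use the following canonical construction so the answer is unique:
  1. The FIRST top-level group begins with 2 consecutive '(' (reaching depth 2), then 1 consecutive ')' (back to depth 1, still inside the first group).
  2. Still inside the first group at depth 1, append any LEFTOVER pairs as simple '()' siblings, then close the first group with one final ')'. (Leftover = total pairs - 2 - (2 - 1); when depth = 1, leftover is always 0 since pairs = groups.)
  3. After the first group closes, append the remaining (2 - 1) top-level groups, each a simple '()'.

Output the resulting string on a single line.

Spec: pairs=3 depth=2 groups=2
Leftover pairs = 3 - 2 - (2-1) = 0
First group: deep chain of depth 2 + 0 sibling pairs
Remaining 1 groups: simple '()' each

Answer: (())()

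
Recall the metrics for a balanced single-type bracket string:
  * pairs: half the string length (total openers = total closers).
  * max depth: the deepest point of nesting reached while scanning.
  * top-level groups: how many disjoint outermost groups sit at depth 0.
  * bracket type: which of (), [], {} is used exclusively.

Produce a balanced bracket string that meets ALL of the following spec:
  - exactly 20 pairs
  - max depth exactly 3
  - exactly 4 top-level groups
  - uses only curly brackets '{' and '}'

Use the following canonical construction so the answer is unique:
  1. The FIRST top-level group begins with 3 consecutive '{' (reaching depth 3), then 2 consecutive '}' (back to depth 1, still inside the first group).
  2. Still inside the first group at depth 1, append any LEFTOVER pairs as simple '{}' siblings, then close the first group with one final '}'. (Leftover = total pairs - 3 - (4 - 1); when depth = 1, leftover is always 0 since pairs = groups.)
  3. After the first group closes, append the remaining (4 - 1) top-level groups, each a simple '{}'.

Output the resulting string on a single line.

Answer: {{{}}{}{}{}{}{}{}{}{}{}{}{}{}{}{}}{}{}{}

Derivation:
Spec: pairs=20 depth=3 groups=4
Leftover pairs = 20 - 3 - (4-1) = 14
First group: deep chain of depth 3 + 14 sibling pairs
Remaining 3 groups: simple '{}' each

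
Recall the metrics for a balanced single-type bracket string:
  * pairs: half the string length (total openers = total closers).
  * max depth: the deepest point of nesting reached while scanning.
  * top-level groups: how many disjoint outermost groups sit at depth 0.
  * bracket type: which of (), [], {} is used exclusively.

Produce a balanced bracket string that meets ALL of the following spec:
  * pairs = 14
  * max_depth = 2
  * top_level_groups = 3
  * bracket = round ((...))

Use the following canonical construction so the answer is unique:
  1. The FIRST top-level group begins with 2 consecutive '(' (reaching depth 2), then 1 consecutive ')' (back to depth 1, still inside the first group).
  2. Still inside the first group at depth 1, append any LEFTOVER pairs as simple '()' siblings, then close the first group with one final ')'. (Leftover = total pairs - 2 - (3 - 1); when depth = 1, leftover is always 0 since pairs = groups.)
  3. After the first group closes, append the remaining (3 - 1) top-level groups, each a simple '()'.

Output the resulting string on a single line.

Spec: pairs=14 depth=2 groups=3
Leftover pairs = 14 - 2 - (3-1) = 10
First group: deep chain of depth 2 + 10 sibling pairs
Remaining 2 groups: simple '()' each

Answer: (()()()()()()()()()()())()()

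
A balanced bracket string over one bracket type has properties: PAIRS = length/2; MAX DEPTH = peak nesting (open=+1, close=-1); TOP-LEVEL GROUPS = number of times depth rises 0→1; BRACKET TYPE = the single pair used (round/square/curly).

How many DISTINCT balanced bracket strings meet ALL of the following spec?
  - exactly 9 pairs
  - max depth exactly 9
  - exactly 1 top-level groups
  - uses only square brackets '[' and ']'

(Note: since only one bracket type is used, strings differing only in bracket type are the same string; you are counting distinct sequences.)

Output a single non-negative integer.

Spec: pairs=9 depth=9 groups=1
Count(depth <= 9) = 1430
Count(depth <= 8) = 1429
Count(depth == 9) = 1430 - 1429 = 1

Answer: 1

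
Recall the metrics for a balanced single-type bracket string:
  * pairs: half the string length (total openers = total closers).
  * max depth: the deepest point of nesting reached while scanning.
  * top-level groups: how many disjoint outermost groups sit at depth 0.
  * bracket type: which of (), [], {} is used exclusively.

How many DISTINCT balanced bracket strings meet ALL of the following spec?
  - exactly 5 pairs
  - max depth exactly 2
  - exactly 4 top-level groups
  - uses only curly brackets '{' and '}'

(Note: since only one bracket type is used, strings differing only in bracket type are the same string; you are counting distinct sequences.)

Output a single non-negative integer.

Spec: pairs=5 depth=2 groups=4
Count(depth <= 2) = 4
Count(depth <= 1) = 0
Count(depth == 2) = 4 - 0 = 4

Answer: 4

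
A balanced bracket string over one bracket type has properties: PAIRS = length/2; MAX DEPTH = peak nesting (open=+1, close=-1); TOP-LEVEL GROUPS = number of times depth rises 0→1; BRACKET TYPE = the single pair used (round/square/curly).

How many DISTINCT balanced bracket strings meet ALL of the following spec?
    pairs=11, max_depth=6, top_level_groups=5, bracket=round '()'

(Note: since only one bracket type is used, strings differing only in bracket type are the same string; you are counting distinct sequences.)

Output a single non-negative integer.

Answer: 65

Derivation:
Spec: pairs=11 depth=6 groups=5
Count(depth <= 6) = 3635
Count(depth <= 5) = 3570
Count(depth == 6) = 3635 - 3570 = 65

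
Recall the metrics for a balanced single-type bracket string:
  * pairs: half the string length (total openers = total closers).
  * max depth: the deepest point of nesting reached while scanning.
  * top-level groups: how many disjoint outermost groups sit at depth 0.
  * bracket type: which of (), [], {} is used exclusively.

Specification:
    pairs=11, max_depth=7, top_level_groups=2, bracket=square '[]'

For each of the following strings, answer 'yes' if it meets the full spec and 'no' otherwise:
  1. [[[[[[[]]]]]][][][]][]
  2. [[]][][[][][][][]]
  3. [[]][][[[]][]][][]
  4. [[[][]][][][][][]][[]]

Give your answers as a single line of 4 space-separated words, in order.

String 1 '[[[[[[[]]]]]][][][]][]': depth seq [1 2 3 4 5 6 7 6 5 4 3 2 1 2 1 2 1 2 1 0 1 0]
  -> pairs=11 depth=7 groups=2 -> yes
String 2 '[[]][][[][][][][]]': depth seq [1 2 1 0 1 0 1 2 1 2 1 2 1 2 1 2 1 0]
  -> pairs=9 depth=2 groups=3 -> no
String 3 '[[]][][[[]][]][][]': depth seq [1 2 1 0 1 0 1 2 3 2 1 2 1 0 1 0 1 0]
  -> pairs=9 depth=3 groups=5 -> no
String 4 '[[[][]][][][][][]][[]]': depth seq [1 2 3 2 3 2 1 2 1 2 1 2 1 2 1 2 1 0 1 2 1 0]
  -> pairs=11 depth=3 groups=2 -> no

Answer: yes no no no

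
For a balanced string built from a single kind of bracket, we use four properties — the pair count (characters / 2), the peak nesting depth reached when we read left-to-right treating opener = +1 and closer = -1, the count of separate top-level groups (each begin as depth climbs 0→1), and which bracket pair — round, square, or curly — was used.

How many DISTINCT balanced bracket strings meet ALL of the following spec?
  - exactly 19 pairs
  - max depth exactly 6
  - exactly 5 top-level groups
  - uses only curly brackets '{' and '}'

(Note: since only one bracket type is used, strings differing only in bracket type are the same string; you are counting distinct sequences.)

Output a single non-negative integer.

Answer: 28224900

Derivation:
Spec: pairs=19 depth=6 groups=5
Count(depth <= 6) = 100601980
Count(depth <= 5) = 72377080
Count(depth == 6) = 100601980 - 72377080 = 28224900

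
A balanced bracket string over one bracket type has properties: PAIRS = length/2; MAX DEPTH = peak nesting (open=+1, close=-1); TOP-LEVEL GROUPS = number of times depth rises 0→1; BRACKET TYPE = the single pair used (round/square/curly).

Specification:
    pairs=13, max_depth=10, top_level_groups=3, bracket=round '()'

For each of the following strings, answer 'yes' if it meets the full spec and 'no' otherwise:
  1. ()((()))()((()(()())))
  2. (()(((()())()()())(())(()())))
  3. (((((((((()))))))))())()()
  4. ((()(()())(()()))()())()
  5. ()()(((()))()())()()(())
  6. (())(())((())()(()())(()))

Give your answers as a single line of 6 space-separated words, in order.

Answer: no no yes no no no

Derivation:
String 1 '()((()))()((()(()())))': depth seq [1 0 1 2 3 2 1 0 1 0 1 2 3 2 3 4 3 4 3 2 1 0]
  -> pairs=11 depth=4 groups=4 -> no
String 2 '(()(((()())()()())(())(()())))': depth seq [1 2 1 2 3 4 5 4 5 4 3 4 3 4 3 4 3 2 3 4 3 2 3 4 3 4 3 2 1 0]
  -> pairs=15 depth=5 groups=1 -> no
String 3 '(((((((((()))))))))())()()': depth seq [1 2 3 4 5 6 7 8 9 10 9 8 7 6 5 4 3 2 1 2 1 0 1 0 1 0]
  -> pairs=13 depth=10 groups=3 -> yes
String 4 '((()(()())(()()))()())()': depth seq [1 2 3 2 3 4 3 4 3 2 3 4 3 4 3 2 1 2 1 2 1 0 1 0]
  -> pairs=12 depth=4 groups=2 -> no
String 5 '()()(((()))()())()()(())': depth seq [1 0 1 0 1 2 3 4 3 2 1 2 1 2 1 0 1 0 1 0 1 2 1 0]
  -> pairs=12 depth=4 groups=6 -> no
String 6 '(())(())((())()(()())(()))': depth seq [1 2 1 0 1 2 1 0 1 2 3 2 1 2 1 2 3 2 3 2 1 2 3 2 1 0]
  -> pairs=13 depth=3 groups=3 -> no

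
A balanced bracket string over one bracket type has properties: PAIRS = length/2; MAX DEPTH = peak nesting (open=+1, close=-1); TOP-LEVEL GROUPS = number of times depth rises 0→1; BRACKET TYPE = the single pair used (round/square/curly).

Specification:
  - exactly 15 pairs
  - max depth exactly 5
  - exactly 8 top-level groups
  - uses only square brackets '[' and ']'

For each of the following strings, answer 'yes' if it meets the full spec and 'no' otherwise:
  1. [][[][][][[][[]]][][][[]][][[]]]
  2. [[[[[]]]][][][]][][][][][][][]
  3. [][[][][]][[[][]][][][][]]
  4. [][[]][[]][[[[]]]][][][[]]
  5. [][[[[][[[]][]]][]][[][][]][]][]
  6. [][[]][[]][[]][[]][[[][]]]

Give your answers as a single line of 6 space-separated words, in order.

String 1 '[][[][][][[][[]]][][][[]][][[]]]': depth seq [1 0 1 2 1 2 1 2 1 2 3 2 3 4 3 2 1 2 1 2 1 2 3 2 1 2 1 2 3 2 1 0]
  -> pairs=16 depth=4 groups=2 -> no
String 2 '[[[[[]]]][][][]][][][][][][][]': depth seq [1 2 3 4 5 4 3 2 1 2 1 2 1 2 1 0 1 0 1 0 1 0 1 0 1 0 1 0 1 0]
  -> pairs=15 depth=5 groups=8 -> yes
String 3 '[][[][][]][[[][]][][][][]]': depth seq [1 0 1 2 1 2 1 2 1 0 1 2 3 2 3 2 1 2 1 2 1 2 1 2 1 0]
  -> pairs=13 depth=3 groups=3 -> no
String 4 '[][[]][[]][[[[]]]][][][[]]': depth seq [1 0 1 2 1 0 1 2 1 0 1 2 3 4 3 2 1 0 1 0 1 0 1 2 1 0]
  -> pairs=13 depth=4 groups=7 -> no
String 5 '[][[[[][[[]][]]][]][[][][]][]][]': depth seq [1 0 1 2 3 4 3 4 5 6 5 4 5 4 3 2 3 2 1 2 3 2 3 2 3 2 1 2 1 0 1 0]
  -> pairs=16 depth=6 groups=3 -> no
String 6 '[][[]][[]][[]][[]][[[][]]]': depth seq [1 0 1 2 1 0 1 2 1 0 1 2 1 0 1 2 1 0 1 2 3 2 3 2 1 0]
  -> pairs=13 depth=3 groups=6 -> no

Answer: no yes no no no no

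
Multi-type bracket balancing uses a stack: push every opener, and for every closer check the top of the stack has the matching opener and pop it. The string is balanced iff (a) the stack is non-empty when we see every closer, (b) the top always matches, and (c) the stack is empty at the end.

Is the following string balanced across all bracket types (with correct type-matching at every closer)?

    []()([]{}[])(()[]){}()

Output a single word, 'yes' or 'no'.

pos 0: push '['; stack = [
pos 1: ']' matches '['; pop; stack = (empty)
pos 2: push '('; stack = (
pos 3: ')' matches '('; pop; stack = (empty)
pos 4: push '('; stack = (
pos 5: push '['; stack = ([
pos 6: ']' matches '['; pop; stack = (
pos 7: push '{'; stack = ({
pos 8: '}' matches '{'; pop; stack = (
pos 9: push '['; stack = ([
pos 10: ']' matches '['; pop; stack = (
pos 11: ')' matches '('; pop; stack = (empty)
pos 12: push '('; stack = (
pos 13: push '('; stack = ((
pos 14: ')' matches '('; pop; stack = (
pos 15: push '['; stack = ([
pos 16: ']' matches '['; pop; stack = (
pos 17: ')' matches '('; pop; stack = (empty)
pos 18: push '{'; stack = {
pos 19: '}' matches '{'; pop; stack = (empty)
pos 20: push '('; stack = (
pos 21: ')' matches '('; pop; stack = (empty)
end: stack empty → VALID
Verdict: properly nested → yes

Answer: yes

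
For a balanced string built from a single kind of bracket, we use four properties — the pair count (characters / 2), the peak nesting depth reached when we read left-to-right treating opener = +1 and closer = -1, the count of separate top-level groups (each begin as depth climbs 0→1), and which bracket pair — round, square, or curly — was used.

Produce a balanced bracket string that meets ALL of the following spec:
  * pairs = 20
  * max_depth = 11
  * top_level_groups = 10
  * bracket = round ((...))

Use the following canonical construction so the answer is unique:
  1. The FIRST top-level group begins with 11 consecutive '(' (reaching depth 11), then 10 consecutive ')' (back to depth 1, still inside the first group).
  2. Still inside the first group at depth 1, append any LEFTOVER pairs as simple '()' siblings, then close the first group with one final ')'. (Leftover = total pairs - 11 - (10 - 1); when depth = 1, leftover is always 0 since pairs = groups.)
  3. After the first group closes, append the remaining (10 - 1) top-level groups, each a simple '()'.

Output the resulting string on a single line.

Spec: pairs=20 depth=11 groups=10
Leftover pairs = 20 - 11 - (10-1) = 0
First group: deep chain of depth 11 + 0 sibling pairs
Remaining 9 groups: simple '()' each

Answer: ((((((((((()))))))))))()()()()()()()()()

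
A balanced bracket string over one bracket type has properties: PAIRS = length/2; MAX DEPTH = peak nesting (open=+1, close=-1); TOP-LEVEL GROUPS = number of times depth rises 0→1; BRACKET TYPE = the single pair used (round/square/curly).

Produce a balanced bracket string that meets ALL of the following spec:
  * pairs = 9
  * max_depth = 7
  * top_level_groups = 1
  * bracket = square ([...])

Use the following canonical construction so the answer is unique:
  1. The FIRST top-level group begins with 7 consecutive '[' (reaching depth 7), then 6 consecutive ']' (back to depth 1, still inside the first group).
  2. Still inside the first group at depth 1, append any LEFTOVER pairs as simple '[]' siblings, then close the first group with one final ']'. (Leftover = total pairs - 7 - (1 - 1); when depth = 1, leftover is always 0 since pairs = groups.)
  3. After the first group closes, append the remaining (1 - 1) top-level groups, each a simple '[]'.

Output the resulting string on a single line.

Answer: [[[[[[[]]]]]][][]]

Derivation:
Spec: pairs=9 depth=7 groups=1
Leftover pairs = 9 - 7 - (1-1) = 2
First group: deep chain of depth 7 + 2 sibling pairs
Remaining 0 groups: simple '[]' each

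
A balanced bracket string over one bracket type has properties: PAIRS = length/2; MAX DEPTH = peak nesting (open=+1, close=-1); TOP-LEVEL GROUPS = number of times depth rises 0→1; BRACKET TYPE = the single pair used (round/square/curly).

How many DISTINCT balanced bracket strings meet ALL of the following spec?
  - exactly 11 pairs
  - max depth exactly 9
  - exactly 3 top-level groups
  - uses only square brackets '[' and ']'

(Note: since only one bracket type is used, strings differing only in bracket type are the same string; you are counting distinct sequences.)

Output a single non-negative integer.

Spec: pairs=11 depth=9 groups=3
Count(depth <= 9) = 11934
Count(depth <= 8) = 11931
Count(depth == 9) = 11934 - 11931 = 3

Answer: 3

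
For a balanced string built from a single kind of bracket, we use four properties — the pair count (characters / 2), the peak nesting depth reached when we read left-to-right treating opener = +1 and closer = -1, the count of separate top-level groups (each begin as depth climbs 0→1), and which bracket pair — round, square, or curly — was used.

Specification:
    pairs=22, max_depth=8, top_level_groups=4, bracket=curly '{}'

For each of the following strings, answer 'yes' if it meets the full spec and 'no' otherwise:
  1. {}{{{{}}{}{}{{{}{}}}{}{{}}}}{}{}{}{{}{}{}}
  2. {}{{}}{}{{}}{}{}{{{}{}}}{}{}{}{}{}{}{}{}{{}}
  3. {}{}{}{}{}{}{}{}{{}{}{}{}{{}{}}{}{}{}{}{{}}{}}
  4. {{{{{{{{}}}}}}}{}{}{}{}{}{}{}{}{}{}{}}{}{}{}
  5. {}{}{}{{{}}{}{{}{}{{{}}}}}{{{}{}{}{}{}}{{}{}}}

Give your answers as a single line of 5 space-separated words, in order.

Answer: no no no yes no

Derivation:
String 1 '{}{{{{}}{}{}{{{}{}}}{}{{}}}}{}{}{}{{}{}{}}': depth seq [1 0 1 2 3 4 3 2 3 2 3 2 3 4 5 4 5 4 3 2 3 2 3 4 3 2 1 0 1 0 1 0 1 0 1 2 1 2 1 2 1 0]
  -> pairs=21 depth=5 groups=6 -> no
String 2 '{}{{}}{}{{}}{}{}{{{}{}}}{}{}{}{}{}{}{}{}{{}}': depth seq [1 0 1 2 1 0 1 0 1 2 1 0 1 0 1 0 1 2 3 2 3 2 1 0 1 0 1 0 1 0 1 0 1 0 1 0 1 0 1 0 1 2 1 0]
  -> pairs=22 depth=3 groups=16 -> no
String 3 '{}{}{}{}{}{}{}{}{{}{}{}{}{{}{}}{}{}{}{}{{}}{}}': depth seq [1 0 1 0 1 0 1 0 1 0 1 0 1 0 1 0 1 2 1 2 1 2 1 2 1 2 3 2 3 2 1 2 1 2 1 2 1 2 1 2 3 2 1 2 1 0]
  -> pairs=23 depth=3 groups=9 -> no
String 4 '{{{{{{{{}}}}}}}{}{}{}{}{}{}{}{}{}{}{}}{}{}{}': depth seq [1 2 3 4 5 6 7 8 7 6 5 4 3 2 1 2 1 2 1 2 1 2 1 2 1 2 1 2 1 2 1 2 1 2 1 2 1 0 1 0 1 0 1 0]
  -> pairs=22 depth=8 groups=4 -> yes
String 5 '{}{}{}{{{}}{}{{}{}{{{}}}}}{{{}{}{}{}{}}{{}{}}}': depth seq [1 0 1 0 1 0 1 2 3 2 1 2 1 2 3 2 3 2 3 4 5 4 3 2 1 0 1 2 3 2 3 2 3 2 3 2 3 2 1 2 3 2 3 2 1 0]
  -> pairs=23 depth=5 groups=5 -> no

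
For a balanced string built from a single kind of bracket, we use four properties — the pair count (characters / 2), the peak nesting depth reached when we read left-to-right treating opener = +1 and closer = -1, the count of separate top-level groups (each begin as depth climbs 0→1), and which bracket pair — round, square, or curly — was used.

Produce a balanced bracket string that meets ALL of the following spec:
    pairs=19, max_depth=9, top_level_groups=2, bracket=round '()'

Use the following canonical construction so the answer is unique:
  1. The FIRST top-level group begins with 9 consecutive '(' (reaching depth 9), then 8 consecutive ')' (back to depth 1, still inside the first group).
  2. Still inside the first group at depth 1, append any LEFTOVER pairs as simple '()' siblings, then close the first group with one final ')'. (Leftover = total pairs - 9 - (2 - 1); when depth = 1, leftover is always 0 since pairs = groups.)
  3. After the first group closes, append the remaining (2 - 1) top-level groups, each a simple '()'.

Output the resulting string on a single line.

Spec: pairs=19 depth=9 groups=2
Leftover pairs = 19 - 9 - (2-1) = 9
First group: deep chain of depth 9 + 9 sibling pairs
Remaining 1 groups: simple '()' each

Answer: ((((((((())))))))()()()()()()()()())()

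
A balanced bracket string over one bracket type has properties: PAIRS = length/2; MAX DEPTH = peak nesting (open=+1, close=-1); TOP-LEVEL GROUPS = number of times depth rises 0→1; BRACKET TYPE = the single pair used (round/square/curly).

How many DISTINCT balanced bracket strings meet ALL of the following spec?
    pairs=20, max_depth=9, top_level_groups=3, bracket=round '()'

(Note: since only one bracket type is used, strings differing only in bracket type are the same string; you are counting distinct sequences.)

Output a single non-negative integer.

Answer: 79372428

Derivation:
Spec: pairs=20 depth=9 groups=3
Count(depth <= 9) = 1243086174
Count(depth <= 8) = 1163713746
Count(depth == 9) = 1243086174 - 1163713746 = 79372428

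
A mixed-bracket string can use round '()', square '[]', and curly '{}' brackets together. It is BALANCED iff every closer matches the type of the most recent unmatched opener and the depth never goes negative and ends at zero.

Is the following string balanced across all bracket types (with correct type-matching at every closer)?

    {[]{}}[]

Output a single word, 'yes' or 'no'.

pos 0: push '{'; stack = {
pos 1: push '['; stack = {[
pos 2: ']' matches '['; pop; stack = {
pos 3: push '{'; stack = {{
pos 4: '}' matches '{'; pop; stack = {
pos 5: '}' matches '{'; pop; stack = (empty)
pos 6: push '['; stack = [
pos 7: ']' matches '['; pop; stack = (empty)
end: stack empty → VALID
Verdict: properly nested → yes

Answer: yes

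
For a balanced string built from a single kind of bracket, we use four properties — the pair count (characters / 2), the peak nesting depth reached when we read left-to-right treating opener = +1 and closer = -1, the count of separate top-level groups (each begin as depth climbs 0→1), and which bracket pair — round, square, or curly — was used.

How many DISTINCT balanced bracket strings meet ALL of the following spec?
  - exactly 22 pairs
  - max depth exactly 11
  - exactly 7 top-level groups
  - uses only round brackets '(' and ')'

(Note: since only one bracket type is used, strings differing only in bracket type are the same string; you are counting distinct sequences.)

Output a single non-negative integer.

Spec: pairs=22 depth=11 groups=7
Count(depth <= 11) = 1771288575
Count(depth <= 10) = 1769741106
Count(depth == 11) = 1771288575 - 1769741106 = 1547469

Answer: 1547469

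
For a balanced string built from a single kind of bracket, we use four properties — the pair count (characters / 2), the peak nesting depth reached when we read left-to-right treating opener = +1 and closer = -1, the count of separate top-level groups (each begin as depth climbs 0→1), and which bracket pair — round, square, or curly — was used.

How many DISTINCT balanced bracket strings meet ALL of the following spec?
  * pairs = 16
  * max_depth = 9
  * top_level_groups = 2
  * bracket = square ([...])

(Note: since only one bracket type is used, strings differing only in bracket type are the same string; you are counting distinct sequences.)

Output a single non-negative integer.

Answer: 372708

Derivation:
Spec: pairs=16 depth=9 groups=2
Count(depth <= 9) = 9545031
Count(depth <= 8) = 9172323
Count(depth == 9) = 9545031 - 9172323 = 372708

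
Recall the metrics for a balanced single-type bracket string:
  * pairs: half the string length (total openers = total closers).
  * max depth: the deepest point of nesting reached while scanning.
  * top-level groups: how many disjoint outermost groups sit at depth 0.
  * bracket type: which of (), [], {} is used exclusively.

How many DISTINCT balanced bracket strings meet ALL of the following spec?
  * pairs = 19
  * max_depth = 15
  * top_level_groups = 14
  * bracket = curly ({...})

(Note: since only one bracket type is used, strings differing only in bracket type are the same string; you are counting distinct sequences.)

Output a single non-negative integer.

Answer: 0

Derivation:
Spec: pairs=19 depth=15 groups=14
Count(depth <= 15) = 24794
Count(depth <= 14) = 24794
Count(depth == 15) = 24794 - 24794 = 0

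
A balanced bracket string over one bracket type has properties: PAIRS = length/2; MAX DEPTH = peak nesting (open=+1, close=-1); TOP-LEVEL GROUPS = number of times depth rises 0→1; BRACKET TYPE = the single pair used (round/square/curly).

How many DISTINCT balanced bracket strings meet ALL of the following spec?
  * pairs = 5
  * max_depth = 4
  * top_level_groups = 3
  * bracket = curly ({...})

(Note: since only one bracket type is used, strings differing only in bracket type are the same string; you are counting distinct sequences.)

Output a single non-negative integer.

Spec: pairs=5 depth=4 groups=3
Count(depth <= 4) = 9
Count(depth <= 3) = 9
Count(depth == 4) = 9 - 9 = 0

Answer: 0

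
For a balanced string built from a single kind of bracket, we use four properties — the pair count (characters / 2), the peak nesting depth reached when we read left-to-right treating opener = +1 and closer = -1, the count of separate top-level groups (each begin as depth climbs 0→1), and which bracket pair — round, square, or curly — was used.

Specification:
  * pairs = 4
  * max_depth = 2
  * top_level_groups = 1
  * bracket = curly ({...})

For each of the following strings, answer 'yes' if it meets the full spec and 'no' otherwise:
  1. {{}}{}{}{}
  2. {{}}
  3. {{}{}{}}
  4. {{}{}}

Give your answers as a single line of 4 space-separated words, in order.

Answer: no no yes no

Derivation:
String 1 '{{}}{}{}{}': depth seq [1 2 1 0 1 0 1 0 1 0]
  -> pairs=5 depth=2 groups=4 -> no
String 2 '{{}}': depth seq [1 2 1 0]
  -> pairs=2 depth=2 groups=1 -> no
String 3 '{{}{}{}}': depth seq [1 2 1 2 1 2 1 0]
  -> pairs=4 depth=2 groups=1 -> yes
String 4 '{{}{}}': depth seq [1 2 1 2 1 0]
  -> pairs=3 depth=2 groups=1 -> no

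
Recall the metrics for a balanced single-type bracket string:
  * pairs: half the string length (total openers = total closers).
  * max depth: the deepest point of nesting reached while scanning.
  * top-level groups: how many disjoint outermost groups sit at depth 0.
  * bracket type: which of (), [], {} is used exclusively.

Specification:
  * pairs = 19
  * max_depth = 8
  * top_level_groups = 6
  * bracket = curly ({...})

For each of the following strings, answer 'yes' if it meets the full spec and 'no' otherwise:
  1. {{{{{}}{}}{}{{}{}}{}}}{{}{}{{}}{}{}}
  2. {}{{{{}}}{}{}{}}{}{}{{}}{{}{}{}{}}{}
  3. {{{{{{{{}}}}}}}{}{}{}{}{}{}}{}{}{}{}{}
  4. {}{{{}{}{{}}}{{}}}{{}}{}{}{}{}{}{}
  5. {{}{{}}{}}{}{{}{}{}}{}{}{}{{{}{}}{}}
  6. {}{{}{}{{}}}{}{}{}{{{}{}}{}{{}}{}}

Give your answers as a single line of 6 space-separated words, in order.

String 1 '{{{{{}}{}}{}{{}{}}{}}}{{}{}{{}}{}{}}': depth seq [1 2 3 4 5 4 3 4 3 2 3 2 3 4 3 4 3 2 3 2 1 0 1 2 1 2 1 2 3 2 1 2 1 2 1 0]
  -> pairs=18 depth=5 groups=2 -> no
String 2 '{}{{{{}}}{}{}{}}{}{}{{}}{{}{}{}{}}{}': depth seq [1 0 1 2 3 4 3 2 1 2 1 2 1 2 1 0 1 0 1 0 1 2 1 0 1 2 1 2 1 2 1 2 1 0 1 0]
  -> pairs=18 depth=4 groups=7 -> no
String 3 '{{{{{{{{}}}}}}}{}{}{}{}{}{}}{}{}{}{}{}': depth seq [1 2 3 4 5 6 7 8 7 6 5 4 3 2 1 2 1 2 1 2 1 2 1 2 1 2 1 0 1 0 1 0 1 0 1 0 1 0]
  -> pairs=19 depth=8 groups=6 -> yes
String 4 '{}{{{}{}{{}}}{{}}}{{}}{}{}{}{}{}{}': depth seq [1 0 1 2 3 2 3 2 3 4 3 2 1 2 3 2 1 0 1 2 1 0 1 0 1 0 1 0 1 0 1 0 1 0]
  -> pairs=17 depth=4 groups=9 -> no
String 5 '{{}{{}}{}}{}{{}{}{}}{}{}{}{{{}{}}{}}': depth seq [1 2 1 2 3 2 1 2 1 0 1 0 1 2 1 2 1 2 1 0 1 0 1 0 1 0 1 2 3 2 3 2 1 2 1 0]
  -> pairs=18 depth=3 groups=7 -> no
String 6 '{}{{}{}{{}}}{}{}{}{{{}{}}{}{{}}{}}': depth seq [1 0 1 2 1 2 1 2 3 2 1 0 1 0 1 0 1 0 1 2 3 2 3 2 1 2 1 2 3 2 1 2 1 0]
  -> pairs=17 depth=3 groups=6 -> no

Answer: no no yes no no no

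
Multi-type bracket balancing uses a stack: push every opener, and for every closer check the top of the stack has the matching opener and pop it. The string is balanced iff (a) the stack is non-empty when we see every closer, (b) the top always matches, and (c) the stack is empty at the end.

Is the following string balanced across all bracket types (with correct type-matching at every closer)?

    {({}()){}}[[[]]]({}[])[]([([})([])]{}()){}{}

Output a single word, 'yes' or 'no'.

pos 0: push '{'; stack = {
pos 1: push '('; stack = {(
pos 2: push '{'; stack = {({
pos 3: '}' matches '{'; pop; stack = {(
pos 4: push '('; stack = {((
pos 5: ')' matches '('; pop; stack = {(
pos 6: ')' matches '('; pop; stack = {
pos 7: push '{'; stack = {{
pos 8: '}' matches '{'; pop; stack = {
pos 9: '}' matches '{'; pop; stack = (empty)
pos 10: push '['; stack = [
pos 11: push '['; stack = [[
pos 12: push '['; stack = [[[
pos 13: ']' matches '['; pop; stack = [[
pos 14: ']' matches '['; pop; stack = [
pos 15: ']' matches '['; pop; stack = (empty)
pos 16: push '('; stack = (
pos 17: push '{'; stack = ({
pos 18: '}' matches '{'; pop; stack = (
pos 19: push '['; stack = ([
pos 20: ']' matches '['; pop; stack = (
pos 21: ')' matches '('; pop; stack = (empty)
pos 22: push '['; stack = [
pos 23: ']' matches '['; pop; stack = (empty)
pos 24: push '('; stack = (
pos 25: push '['; stack = ([
pos 26: push '('; stack = ([(
pos 27: push '['; stack = ([([
pos 28: saw closer '}' but top of stack is '[' (expected ']') → INVALID
Verdict: type mismatch at position 28: '}' closes '[' → no

Answer: no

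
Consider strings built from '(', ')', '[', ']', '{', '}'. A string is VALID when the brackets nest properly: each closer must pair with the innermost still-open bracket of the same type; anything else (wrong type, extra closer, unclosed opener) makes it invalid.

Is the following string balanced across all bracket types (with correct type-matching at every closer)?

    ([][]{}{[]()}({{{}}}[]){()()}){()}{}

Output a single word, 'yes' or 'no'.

pos 0: push '('; stack = (
pos 1: push '['; stack = ([
pos 2: ']' matches '['; pop; stack = (
pos 3: push '['; stack = ([
pos 4: ']' matches '['; pop; stack = (
pos 5: push '{'; stack = ({
pos 6: '}' matches '{'; pop; stack = (
pos 7: push '{'; stack = ({
pos 8: push '['; stack = ({[
pos 9: ']' matches '['; pop; stack = ({
pos 10: push '('; stack = ({(
pos 11: ')' matches '('; pop; stack = ({
pos 12: '}' matches '{'; pop; stack = (
pos 13: push '('; stack = ((
pos 14: push '{'; stack = (({
pos 15: push '{'; stack = (({{
pos 16: push '{'; stack = (({{{
pos 17: '}' matches '{'; pop; stack = (({{
pos 18: '}' matches '{'; pop; stack = (({
pos 19: '}' matches '{'; pop; stack = ((
pos 20: push '['; stack = (([
pos 21: ']' matches '['; pop; stack = ((
pos 22: ')' matches '('; pop; stack = (
pos 23: push '{'; stack = ({
pos 24: push '('; stack = ({(
pos 25: ')' matches '('; pop; stack = ({
pos 26: push '('; stack = ({(
pos 27: ')' matches '('; pop; stack = ({
pos 28: '}' matches '{'; pop; stack = (
pos 29: ')' matches '('; pop; stack = (empty)
pos 30: push '{'; stack = {
pos 31: push '('; stack = {(
pos 32: ')' matches '('; pop; stack = {
pos 33: '}' matches '{'; pop; stack = (empty)
pos 34: push '{'; stack = {
pos 35: '}' matches '{'; pop; stack = (empty)
end: stack empty → VALID
Verdict: properly nested → yes

Answer: yes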